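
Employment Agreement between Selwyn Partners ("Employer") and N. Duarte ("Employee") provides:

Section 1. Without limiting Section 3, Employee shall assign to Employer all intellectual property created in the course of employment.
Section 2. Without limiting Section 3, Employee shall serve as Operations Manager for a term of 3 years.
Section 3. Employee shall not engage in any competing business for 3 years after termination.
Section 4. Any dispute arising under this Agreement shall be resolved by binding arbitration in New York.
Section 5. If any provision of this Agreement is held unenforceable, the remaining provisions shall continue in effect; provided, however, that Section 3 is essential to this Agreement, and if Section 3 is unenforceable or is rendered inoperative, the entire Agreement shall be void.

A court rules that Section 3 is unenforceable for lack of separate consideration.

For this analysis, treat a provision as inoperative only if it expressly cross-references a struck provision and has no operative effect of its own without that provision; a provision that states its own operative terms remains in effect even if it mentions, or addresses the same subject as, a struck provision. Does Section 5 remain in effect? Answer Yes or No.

No

Section 3 is struck. Nothing else in the Agreement is defined by reference to Section 3. Section 5 makes Section 3 an essential term, and Section 3 is the provision held invalid; under Section 5, the entire Agreement is therefore void. No provision of the Agreement survives. Section 5 is among the inoperative provisions, so the answer is no.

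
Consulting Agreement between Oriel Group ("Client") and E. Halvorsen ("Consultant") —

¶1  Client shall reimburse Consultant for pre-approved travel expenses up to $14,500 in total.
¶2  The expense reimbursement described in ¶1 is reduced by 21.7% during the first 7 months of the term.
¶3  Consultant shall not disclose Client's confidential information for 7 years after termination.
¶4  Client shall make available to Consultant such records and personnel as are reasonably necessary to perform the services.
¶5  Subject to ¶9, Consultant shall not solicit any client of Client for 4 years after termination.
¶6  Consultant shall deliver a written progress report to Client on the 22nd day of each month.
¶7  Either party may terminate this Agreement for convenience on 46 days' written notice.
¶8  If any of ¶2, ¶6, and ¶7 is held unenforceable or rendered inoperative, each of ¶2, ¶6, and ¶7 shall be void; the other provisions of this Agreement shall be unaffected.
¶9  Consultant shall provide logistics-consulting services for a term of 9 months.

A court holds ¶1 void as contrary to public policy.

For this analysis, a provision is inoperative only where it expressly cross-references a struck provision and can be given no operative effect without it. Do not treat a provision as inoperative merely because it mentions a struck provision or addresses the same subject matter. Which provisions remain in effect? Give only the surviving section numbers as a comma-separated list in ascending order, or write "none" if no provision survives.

3, 4, 5, 8, 9

¶1 is struck. ¶2 does nothing except set the introductory reduction to the expense reimbursement by reference to ¶1; with ¶1 gone it has no independent effect and is inoperative. ¶8 declares ¶2, ¶6, and ¶7 mutually dependent; since one of them has fallen, all of them are of no effect. That brings down ¶6 and ¶7 as well. The remainder continues in force under ¶8. The provisions still in force are ¶3, ¶4, ¶5, ¶8, and ¶9.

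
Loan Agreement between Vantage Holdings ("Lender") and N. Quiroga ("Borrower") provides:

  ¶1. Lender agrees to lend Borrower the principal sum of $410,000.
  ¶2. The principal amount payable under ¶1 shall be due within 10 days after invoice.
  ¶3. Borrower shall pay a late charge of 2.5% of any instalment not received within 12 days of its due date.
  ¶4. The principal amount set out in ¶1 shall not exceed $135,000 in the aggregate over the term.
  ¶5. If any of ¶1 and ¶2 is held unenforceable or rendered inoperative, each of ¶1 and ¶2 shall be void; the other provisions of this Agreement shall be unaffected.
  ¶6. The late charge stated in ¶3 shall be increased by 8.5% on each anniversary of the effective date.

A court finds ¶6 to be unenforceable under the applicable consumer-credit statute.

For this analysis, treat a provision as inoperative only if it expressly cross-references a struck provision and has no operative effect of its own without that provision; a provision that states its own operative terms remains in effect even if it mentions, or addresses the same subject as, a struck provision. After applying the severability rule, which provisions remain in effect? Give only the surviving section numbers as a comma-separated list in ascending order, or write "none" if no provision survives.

¶6 is struck. No other provision's operative terms depend on ¶6. ¶5 ties ¶1 and ¶2 together, but none of those is affected here; the remaining provisions continue in force under ¶5. ¶1, ¶2, ¶3, ¶4, and ¶5 remain in effect.

1, 2, 3, 4, 5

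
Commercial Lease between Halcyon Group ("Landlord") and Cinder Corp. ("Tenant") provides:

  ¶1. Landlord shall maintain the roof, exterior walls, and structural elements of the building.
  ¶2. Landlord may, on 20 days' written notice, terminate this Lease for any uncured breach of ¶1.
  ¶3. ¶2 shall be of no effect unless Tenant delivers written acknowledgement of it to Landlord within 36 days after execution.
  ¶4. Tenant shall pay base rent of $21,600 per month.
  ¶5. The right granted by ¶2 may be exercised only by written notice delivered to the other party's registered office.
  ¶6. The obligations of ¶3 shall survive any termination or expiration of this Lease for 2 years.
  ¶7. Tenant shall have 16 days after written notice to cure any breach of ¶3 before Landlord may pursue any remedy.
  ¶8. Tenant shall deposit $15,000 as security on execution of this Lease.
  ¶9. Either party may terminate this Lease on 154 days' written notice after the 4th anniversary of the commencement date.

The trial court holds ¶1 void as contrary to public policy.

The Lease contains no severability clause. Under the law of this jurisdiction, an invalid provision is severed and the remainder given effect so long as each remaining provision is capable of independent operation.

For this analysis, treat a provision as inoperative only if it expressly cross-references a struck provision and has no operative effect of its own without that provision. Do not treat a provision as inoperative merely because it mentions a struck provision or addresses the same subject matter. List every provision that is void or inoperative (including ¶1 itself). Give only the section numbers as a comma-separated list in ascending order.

¶1 is struck. ¶2 has no operative effect of its own apart from ¶1 and is therefore inoperative. ¶3 operates only by reference to ¶2, so it falls with ¶2. ¶5 operates only by reference to ¶2, so it falls with ¶2. The only function of ¶6 is the survival period for ¶3, so it cannot stand once ¶3 is removed. ¶7 has no operative effect of its own apart from ¶3 and is therefore inoperative. With no severability clause, the stated default rule severs what cannot stand and enforces each remaining provision that can operate on its own. The provisions still in force are ¶4, ¶8, and ¶9.

1, 2, 3, 5, 6, 7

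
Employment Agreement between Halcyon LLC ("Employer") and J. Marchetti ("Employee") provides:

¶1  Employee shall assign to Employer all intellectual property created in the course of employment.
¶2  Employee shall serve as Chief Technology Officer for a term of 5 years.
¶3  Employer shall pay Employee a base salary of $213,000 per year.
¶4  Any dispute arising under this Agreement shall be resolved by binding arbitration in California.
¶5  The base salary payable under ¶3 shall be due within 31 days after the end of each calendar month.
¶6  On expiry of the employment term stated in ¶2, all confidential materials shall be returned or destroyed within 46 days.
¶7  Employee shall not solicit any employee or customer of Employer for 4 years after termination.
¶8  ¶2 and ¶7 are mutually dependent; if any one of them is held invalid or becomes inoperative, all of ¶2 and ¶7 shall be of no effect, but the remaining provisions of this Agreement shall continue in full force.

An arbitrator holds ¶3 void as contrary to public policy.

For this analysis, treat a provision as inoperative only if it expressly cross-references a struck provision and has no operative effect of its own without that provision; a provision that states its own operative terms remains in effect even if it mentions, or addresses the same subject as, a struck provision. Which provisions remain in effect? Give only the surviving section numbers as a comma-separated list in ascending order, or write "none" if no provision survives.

1, 2, 4, 6, 7, 8

¶3 is struck. ¶5 does nothing except set the payment deadline for the base salary by reference to ¶3; with ¶3 gone it has no independent effect and is inoperative. ¶8 ties ¶2 and ¶7 together, but none of those is affected here; the remaining provisions continue in force under ¶8. The provisions still in force are ¶1, ¶2, ¶4, ¶6, ¶7, and ¶8.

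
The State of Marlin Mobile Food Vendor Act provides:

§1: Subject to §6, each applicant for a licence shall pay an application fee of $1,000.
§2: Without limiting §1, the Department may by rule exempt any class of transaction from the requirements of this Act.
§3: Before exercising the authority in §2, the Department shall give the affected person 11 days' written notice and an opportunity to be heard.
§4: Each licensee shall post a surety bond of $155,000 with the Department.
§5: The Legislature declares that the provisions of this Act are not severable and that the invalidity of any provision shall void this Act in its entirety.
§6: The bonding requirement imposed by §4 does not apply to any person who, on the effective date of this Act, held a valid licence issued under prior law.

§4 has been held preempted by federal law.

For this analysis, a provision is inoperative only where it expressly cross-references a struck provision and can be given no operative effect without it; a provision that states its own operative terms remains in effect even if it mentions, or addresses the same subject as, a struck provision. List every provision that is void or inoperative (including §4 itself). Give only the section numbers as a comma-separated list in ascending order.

1, 2, 3, 4, 5, 6

§4 is struck. The only function of §6 is the grandfather exemption from §4, so it cannot stand once §4 is removed. §5 provides that the Act is not severable, so the invalidity of any one provision voids the entire Act. No provision of the Act survives.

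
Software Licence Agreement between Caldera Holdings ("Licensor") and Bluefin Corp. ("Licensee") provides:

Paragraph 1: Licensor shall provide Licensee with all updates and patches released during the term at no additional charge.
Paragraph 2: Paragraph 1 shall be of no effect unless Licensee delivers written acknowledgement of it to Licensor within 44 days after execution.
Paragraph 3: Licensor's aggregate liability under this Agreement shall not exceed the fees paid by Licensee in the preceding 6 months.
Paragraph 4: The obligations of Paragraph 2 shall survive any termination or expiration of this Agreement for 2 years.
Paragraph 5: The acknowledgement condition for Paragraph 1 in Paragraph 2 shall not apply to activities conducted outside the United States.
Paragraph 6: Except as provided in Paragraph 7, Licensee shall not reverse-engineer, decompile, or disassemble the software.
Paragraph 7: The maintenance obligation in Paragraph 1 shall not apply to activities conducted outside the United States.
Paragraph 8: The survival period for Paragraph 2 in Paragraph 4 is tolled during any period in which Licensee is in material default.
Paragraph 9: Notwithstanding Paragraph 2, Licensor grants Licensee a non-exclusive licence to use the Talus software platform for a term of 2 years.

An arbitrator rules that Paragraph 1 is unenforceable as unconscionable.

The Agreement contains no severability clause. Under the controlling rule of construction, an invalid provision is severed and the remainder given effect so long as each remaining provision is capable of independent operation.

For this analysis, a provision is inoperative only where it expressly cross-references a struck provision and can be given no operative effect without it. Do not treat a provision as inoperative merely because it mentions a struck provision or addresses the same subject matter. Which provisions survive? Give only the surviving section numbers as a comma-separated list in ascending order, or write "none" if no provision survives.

3, 6, 9

Paragraph 1 is struck. Paragraph 2 merely fixes the acknowledgement condition for Paragraph 1; with Paragraph 1 gone it has nothing to operate on and falls away. The whole of Paragraph 7 is the carve-out from the maintenance obligation, defined by reference to Paragraph 1, so Paragraph 7 cannot stand once Paragraph 1 is removed. Paragraph 4 has no operative effect of its own apart from Paragraph 2 and is therefore inoperative. The whole of Paragraph 5 is the carve-out from the acknowledgement condition for Paragraph 1, defined by reference to Paragraph 2, so Paragraph 5 cannot stand once Paragraph 2 is removed. Paragraph 8 operates only by reference to Paragraph 4, so it falls with Paragraph 4. Although Paragraph 9 refers to Paragraph 2, its operative terms do not depend on Paragraph 2, so it remains in effect. Paragraph 6 mentions Paragraph 7 but its own obligation stands independently of Paragraph 7, so Paragraph 6 is not affected. With no severability clause, the stated default rule severs what cannot stand and enforces each remaining provision that can operate on its own. Paragraph 3, Paragraph 6, and Paragraph 9 remain in effect.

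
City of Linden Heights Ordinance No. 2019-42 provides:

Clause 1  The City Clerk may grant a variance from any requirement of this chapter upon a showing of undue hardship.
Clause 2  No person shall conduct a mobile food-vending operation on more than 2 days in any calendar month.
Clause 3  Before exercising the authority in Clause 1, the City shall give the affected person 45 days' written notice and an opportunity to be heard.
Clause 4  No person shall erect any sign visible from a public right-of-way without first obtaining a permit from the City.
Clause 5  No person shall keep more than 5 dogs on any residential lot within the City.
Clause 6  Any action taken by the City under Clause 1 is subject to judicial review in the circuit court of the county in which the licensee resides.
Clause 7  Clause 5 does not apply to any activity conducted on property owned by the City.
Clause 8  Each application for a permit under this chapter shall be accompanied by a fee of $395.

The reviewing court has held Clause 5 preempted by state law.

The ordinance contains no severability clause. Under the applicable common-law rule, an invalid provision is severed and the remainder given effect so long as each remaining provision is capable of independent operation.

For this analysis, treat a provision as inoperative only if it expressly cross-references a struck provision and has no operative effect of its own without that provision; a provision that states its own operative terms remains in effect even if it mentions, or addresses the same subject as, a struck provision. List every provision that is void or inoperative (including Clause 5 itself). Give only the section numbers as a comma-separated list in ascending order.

5, 7

Clause 5 is struck. Clause 7 merely fixes the public-property exemption from Clause 5; with Clause 5 gone it has nothing to operate on and falls away. Under the stated default rule, only provisions that cannot operate independently fall away; the rest are enforced. The provisions still in force are Clause 1, Clause 2, Clause 3, Clause 4, Clause 6, and Clause 8.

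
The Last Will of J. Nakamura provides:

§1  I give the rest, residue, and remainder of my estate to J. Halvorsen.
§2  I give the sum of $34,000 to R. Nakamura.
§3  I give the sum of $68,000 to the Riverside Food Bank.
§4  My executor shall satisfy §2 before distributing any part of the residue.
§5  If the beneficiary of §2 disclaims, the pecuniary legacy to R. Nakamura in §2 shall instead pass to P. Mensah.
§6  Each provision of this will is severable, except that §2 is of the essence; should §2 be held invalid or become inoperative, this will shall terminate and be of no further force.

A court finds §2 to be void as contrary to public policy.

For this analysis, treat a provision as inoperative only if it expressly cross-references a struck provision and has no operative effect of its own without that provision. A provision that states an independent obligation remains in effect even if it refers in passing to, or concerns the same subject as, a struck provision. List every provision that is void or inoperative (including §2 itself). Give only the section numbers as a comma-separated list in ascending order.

1, 2, 3, 4, 5, 6

§2 is struck. §4 operates only by reference to §2, so it falls with §2. §5 merely fixes the alternative disposition for §2; with §2 gone it has nothing to operate on and falls away. §6 makes §2 an essential term, and §2 is the provision held invalid; under §6, the entire will is therefore void. No provision of the will survives.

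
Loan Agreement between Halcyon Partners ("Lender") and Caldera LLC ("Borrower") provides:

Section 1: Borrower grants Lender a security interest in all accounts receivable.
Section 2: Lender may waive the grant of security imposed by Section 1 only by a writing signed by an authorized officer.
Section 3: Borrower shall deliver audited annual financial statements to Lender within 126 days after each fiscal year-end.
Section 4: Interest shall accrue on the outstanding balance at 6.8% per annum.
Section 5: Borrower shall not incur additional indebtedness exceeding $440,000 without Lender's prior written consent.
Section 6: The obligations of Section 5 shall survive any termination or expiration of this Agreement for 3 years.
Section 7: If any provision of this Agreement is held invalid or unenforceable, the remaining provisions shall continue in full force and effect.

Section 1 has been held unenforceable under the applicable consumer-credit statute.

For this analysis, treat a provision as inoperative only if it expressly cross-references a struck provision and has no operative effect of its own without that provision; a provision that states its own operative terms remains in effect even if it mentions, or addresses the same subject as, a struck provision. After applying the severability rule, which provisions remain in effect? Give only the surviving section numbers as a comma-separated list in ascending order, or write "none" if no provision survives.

3, 4, 5, 6, 7

Section 1 is struck. Section 2 has no operative effect of its own apart from Section 1 and is therefore inoperative. Section 7 is a severability clause and preserves every provision that can still be given independent effect. The provisions still in force are Section 3, Section 4, Section 5, Section 6, and Section 7.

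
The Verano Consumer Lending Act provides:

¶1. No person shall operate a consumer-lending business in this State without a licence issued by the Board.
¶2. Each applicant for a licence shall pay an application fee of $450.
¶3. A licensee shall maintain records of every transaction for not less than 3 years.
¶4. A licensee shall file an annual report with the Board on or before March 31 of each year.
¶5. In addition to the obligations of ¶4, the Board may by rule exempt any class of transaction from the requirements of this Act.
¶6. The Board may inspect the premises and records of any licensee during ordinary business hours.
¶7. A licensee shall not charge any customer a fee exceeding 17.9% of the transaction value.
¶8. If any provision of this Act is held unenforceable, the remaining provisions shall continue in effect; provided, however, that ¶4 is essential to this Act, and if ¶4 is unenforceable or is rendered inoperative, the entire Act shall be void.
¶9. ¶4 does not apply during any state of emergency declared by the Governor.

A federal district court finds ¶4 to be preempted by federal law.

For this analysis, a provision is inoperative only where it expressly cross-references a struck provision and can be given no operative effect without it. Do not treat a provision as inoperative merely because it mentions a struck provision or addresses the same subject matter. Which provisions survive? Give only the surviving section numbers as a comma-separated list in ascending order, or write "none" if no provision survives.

none

¶4 is struck. ¶9 merely fixes the emergency suspension of ¶4; with ¶4 gone it has nothing to operate on and falls away. ¶8 makes ¶4 an essential term, and ¶4 is the provision held invalid; under ¶8, the entire Act is therefore void. No provision of the Act survives.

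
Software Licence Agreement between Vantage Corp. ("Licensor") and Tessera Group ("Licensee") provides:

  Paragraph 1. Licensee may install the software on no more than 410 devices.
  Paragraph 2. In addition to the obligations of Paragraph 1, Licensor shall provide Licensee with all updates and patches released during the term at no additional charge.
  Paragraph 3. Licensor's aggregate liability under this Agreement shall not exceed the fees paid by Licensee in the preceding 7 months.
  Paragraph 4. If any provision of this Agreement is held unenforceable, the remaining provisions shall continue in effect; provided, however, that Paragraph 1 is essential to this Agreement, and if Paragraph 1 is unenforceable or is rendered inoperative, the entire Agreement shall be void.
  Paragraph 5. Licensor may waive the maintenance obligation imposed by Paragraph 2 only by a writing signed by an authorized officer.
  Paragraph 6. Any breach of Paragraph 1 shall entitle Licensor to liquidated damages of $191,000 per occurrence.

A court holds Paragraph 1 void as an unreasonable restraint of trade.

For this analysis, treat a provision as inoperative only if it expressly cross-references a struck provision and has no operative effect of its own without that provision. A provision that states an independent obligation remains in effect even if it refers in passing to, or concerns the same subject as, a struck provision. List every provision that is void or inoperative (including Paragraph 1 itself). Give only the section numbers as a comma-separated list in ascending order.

1, 2, 3, 4, 5, 6

Paragraph 1 is struck. Paragraph 6 does nothing except set the liquidated-damages amount by reference to Paragraph 1; with Paragraph 1 gone it has no independent effect and is inoperative. Paragraph 4 makes Paragraph 1 an essential term, and Paragraph 1 is the provision held invalid; under Paragraph 4, the entire Agreement is therefore void. No provision of the Agreement survives.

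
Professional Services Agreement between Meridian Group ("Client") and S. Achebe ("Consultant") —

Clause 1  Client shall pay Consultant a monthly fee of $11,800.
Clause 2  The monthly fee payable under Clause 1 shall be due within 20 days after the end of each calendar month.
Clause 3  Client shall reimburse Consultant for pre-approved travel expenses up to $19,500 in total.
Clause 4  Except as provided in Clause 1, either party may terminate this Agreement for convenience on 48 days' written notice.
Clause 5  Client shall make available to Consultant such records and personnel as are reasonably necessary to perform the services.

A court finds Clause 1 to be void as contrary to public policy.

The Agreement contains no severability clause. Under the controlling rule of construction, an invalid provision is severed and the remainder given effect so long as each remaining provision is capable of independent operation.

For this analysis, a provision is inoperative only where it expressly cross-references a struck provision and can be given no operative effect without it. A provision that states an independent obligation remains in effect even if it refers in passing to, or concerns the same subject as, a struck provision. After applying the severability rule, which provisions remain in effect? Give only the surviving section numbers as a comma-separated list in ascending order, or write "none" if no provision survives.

3, 4, 5

Clause 1 is struck. Clause 2 does nothing except set the payment deadline for the monthly fee by reference to Clause 1; with Clause 1 gone it has no independent effect and is inoperative. Clause 4 mentions Clause 1 but its own obligation stands independently of Clause 1, so Clause 4 is not affected. Under the stated default rule, only provisions that cannot operate independently fall away; the rest are enforced. Clause 3, Clause 4, and Clause 5 remain in effect.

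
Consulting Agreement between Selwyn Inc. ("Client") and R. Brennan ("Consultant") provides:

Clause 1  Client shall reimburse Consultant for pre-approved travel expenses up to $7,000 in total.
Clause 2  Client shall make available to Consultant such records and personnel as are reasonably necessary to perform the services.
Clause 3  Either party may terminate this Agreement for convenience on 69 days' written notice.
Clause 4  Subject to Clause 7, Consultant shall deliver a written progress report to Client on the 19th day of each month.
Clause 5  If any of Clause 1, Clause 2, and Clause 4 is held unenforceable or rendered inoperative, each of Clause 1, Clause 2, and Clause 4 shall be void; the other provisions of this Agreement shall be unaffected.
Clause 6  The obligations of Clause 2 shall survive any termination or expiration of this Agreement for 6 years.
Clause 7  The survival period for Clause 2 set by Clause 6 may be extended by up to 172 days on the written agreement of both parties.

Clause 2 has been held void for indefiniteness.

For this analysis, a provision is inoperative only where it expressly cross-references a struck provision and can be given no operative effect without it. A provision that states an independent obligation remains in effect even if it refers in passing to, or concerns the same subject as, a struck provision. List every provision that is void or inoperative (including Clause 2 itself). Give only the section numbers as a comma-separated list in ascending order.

1, 2, 4, 6, 7

Clause 2 is struck. The only function of Clause 6 is the survival period for Clause 2, so it cannot stand once Clause 2 is removed. The whole of Clause 7 is the extension of the survival period for Clause 2, defined by reference to Clause 6, so Clause 7 cannot stand once Clause 6 is removed. Clause 5 declares Clause 1, Clause 2, and Clause 4 mutually dependent; since one of them has fallen, all of them are of no effect. That brings down Clause 1 and Clause 4 as well. The remainder continues in force under Clause 5. The provisions still in force are Clause 3 and Clause 5.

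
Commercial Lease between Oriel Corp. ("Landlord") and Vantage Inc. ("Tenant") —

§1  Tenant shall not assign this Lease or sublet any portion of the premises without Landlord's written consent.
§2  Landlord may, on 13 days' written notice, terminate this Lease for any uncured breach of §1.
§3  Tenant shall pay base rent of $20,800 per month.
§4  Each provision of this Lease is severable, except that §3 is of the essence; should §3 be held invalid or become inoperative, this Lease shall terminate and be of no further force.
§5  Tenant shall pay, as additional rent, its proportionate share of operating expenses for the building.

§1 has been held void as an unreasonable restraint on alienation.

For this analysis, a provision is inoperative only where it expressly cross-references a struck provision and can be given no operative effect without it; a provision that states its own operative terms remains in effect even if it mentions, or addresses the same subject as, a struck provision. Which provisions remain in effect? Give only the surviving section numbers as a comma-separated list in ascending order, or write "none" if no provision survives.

3, 4, 5

§1 is struck. §2 operates only by reference to §1, so it falls with §1. §4 makes §3 an essential term, but §3 is unaffected, so the severability proviso in §4 preserves the remaining provisions. The provisions still in force are §3, §4, and §5.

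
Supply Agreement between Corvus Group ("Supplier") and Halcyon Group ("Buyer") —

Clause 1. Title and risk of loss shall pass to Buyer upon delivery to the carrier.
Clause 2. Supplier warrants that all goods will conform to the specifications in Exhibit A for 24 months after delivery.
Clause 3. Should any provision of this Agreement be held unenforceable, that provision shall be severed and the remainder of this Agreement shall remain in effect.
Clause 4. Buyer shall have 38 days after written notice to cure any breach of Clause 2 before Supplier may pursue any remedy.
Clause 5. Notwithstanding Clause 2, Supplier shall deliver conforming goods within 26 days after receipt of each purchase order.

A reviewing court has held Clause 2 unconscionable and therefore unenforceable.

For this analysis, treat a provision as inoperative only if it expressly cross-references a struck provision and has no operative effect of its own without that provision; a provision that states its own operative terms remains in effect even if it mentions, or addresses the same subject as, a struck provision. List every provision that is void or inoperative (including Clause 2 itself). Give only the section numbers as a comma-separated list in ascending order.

Clause 2 is struck. The only function of Clause 4 is the cure period for breach of Clause 2, so it cannot stand once Clause 2 is removed. Clause 5 mentions Clause 2 but its own obligation stands independently of Clause 2, so Clause 5 is not affected. Under the severability clause in Clause 3, the remaining provisions continue in force. That leaves Clause 1, Clause 3, and Clause 5 in effect.

2, 4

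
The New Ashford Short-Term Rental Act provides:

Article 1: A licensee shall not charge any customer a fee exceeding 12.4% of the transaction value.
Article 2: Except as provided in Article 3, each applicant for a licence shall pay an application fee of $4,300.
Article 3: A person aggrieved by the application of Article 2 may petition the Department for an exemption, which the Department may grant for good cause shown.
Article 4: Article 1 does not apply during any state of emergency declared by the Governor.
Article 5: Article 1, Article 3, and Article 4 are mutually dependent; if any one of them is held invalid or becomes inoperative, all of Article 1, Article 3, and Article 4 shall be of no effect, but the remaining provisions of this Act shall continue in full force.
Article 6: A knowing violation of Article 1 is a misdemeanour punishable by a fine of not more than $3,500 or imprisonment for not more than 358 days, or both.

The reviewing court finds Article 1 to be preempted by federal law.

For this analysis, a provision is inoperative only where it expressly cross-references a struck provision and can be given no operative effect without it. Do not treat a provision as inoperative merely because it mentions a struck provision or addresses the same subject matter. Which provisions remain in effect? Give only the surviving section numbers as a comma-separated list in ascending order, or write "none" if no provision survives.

Article 1 is struck. Article 4 has no operative effect of its own apart from Article 1 and is therefore inoperative. Article 6 merely fixes the criminal penalty for violating Article 1; with Article 1 gone it has nothing to operate on and falls away. Although Article 2 refers to Article 3, its operative terms do not depend on Article 3, so it remains in effect. Article 5 declares Article 1, Article 3, and Article 4 mutually dependent; since one of them has fallen, all of them are of no effect. That brings down Article 3 as well. The remainder continues in force under Article 5. That leaves Article 2 and Article 5 in effect.

2, 5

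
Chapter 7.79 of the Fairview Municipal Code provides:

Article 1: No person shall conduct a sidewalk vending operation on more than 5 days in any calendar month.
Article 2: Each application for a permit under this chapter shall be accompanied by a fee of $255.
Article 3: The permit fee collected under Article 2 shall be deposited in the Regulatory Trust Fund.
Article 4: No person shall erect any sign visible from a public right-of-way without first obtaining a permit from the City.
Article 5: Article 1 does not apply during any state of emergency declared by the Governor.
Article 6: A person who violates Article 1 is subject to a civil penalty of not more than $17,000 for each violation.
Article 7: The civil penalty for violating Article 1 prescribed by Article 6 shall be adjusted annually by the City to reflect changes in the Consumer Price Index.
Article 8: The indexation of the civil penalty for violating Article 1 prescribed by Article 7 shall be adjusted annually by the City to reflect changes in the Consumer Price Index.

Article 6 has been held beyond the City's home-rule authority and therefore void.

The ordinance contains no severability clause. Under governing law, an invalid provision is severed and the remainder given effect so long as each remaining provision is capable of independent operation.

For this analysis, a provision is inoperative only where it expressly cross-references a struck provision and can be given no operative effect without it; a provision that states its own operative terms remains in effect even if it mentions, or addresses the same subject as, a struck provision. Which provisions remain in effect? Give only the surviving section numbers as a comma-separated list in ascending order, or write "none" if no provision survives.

1, 2, 3, 4, 5

Article 6 is struck. Article 7 does nothing except set the indexation of the civil penalty for violating Article 1 by reference to Article 6; with Article 6 gone it has no independent effect and is inoperative. Article 8 does nothing except set the indexation of the indexation of the civil penalty for violating Article 1 by reference to Article 7; with Article 7 gone it has no independent effect and is inoperative. Under the stated default rule, only provisions that cannot operate independently fall away; the rest are enforced. Article 1, Article 2, Article 3, Article 4, and Article 5 remain in effect.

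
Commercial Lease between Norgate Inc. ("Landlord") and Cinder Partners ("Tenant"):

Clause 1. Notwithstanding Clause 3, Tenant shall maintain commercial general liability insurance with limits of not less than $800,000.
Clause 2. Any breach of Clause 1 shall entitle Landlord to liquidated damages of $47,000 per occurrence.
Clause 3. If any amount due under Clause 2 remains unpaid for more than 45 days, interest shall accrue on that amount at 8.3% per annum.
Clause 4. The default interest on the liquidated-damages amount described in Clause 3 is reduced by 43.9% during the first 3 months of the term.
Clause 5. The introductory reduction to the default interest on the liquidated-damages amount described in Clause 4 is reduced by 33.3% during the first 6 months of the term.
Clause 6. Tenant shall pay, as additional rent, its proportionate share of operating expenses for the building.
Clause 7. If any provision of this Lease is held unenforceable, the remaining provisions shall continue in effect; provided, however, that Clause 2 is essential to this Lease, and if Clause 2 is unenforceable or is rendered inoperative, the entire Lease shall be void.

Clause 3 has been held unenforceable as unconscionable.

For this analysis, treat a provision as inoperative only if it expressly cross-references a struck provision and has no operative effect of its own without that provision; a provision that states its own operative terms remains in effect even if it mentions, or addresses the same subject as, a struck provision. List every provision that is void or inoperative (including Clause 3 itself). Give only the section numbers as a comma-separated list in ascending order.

3, 4, 5

Clause 3 is struck. Clause 4 has no operative effect of its own apart from Clause 3 and is therefore inoperative. Clause 5 does nothing except set the introductory reduction to the introductory reduction to the default interest on the liquidated-damages amount by reference to Clause 4; with Clause 4 gone it has no independent effect and is inoperative. Although Clause 1 refers to Clause 3, its operative terms do not depend on Clause 3, so it remains in effect. Clause 7 makes Clause 2 an essential term, but Clause 2 is unaffected, so the severability proviso in Clause 7 preserves the remaining provisions. Clause 1, Clause 2, Clause 6, and Clause 7 remain in effect.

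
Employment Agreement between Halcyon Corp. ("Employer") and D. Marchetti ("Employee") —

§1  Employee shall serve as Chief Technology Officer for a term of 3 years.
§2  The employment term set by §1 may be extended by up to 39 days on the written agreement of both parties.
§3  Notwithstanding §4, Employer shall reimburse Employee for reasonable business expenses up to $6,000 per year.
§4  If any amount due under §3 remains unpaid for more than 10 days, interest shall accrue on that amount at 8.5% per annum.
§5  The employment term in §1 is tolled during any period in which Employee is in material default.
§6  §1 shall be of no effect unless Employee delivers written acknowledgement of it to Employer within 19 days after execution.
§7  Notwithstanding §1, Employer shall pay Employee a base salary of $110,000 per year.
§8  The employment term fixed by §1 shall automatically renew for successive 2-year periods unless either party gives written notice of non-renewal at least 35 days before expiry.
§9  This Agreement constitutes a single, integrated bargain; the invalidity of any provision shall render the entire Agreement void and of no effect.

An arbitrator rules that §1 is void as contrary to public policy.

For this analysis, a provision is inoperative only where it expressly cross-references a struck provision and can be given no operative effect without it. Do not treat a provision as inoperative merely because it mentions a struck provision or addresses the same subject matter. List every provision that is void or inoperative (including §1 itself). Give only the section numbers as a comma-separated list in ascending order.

§1 is struck. §2 operates only by reference to §1, so it falls with §1. The whole of §5 is the tolling of the employment term, defined by reference to §1, so §5 cannot stand once §1 is removed. The only function of §6 is the acknowledgement condition for §1, so it cannot stand once §1 is removed. §8 does nothing except set the renewal of the employment term by reference to §1; with §1 gone it has no independent effect and is inoperative. §9 provides that the Agreement is not severable, so the invalidity of any one provision voids the entire Agreement. No provision of the Agreement survives.

1, 2, 3, 4, 5, 6, 7, 8, 9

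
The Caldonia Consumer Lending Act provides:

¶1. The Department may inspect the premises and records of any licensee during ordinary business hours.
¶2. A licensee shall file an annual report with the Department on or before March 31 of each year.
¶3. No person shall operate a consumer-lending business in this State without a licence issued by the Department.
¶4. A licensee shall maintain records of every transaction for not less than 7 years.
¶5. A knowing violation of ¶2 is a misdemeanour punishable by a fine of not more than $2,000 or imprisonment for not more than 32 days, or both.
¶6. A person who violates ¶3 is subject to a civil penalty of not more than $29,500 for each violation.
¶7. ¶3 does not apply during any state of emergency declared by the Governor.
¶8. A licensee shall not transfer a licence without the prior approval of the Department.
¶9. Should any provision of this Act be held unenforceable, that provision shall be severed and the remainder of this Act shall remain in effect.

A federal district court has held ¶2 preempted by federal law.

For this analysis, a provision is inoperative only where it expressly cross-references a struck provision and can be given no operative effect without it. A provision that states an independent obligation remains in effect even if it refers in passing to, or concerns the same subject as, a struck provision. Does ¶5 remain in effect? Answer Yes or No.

No

¶2 is struck. The only function of ¶5 is the criminal penalty for violating ¶2, so it cannot stand once ¶2 is removed. ¶9 is a severability clause and preserves every provision that can still be given independent effect. That leaves ¶1, ¶3, ¶4, ¶6, ¶7, ¶8, and ¶9 in effect. ¶5 is among the inoperative provisions, so the answer is no.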